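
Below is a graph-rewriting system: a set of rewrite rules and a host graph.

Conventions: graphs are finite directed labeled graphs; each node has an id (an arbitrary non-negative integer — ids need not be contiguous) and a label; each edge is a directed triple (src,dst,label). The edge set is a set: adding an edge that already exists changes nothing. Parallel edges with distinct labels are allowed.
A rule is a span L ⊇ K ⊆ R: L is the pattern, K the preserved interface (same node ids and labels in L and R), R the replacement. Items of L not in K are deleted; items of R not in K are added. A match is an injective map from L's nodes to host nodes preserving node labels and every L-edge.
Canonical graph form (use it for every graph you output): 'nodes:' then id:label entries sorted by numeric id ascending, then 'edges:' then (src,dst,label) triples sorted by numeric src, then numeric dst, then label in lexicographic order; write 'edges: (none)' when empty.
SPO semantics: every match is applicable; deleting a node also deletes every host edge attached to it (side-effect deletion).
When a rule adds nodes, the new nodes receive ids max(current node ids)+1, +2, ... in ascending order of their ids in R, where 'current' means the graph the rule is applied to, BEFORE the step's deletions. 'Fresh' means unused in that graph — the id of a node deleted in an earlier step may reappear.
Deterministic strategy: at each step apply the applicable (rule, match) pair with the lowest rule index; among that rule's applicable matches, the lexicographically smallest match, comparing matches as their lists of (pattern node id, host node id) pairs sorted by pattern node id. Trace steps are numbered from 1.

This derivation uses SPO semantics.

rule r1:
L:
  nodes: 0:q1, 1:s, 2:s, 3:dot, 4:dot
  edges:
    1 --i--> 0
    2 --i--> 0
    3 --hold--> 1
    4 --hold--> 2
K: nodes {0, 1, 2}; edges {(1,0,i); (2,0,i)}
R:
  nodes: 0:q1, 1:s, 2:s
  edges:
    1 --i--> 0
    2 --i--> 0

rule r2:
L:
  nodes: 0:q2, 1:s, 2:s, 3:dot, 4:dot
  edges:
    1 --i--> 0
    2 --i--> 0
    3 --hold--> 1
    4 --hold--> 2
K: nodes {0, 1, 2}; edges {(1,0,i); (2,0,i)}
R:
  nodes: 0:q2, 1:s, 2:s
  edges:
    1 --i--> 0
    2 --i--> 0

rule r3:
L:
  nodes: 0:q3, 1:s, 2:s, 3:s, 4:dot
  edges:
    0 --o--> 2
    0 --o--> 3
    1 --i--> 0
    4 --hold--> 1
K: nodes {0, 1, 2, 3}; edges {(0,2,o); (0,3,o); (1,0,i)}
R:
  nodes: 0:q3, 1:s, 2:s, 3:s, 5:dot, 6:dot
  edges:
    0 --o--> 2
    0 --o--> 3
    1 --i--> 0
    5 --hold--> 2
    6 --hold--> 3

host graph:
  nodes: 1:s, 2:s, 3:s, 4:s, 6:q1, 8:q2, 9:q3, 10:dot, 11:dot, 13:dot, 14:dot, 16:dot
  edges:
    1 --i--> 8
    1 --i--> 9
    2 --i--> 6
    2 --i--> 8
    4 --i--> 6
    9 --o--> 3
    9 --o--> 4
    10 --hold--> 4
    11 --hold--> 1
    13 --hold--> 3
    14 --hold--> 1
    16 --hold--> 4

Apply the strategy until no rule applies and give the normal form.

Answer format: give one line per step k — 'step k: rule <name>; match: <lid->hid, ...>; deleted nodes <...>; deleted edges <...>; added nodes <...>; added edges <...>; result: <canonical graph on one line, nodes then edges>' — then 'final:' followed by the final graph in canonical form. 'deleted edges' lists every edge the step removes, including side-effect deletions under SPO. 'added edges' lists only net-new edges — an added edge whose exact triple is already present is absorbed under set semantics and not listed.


step 1: rule r3; match: 0->9, 1->1, 2->3, 3->4, 4->11; deleted nodes 11; deleted edges (11,1,hold); added nodes 17, 18; added edges (17,3,hold); (18,4,hold); result: nodes: 1:s, 2:s, 3:s, 4:s, 6:q1, 8:q2, 9:q3, 10:dot, 13:dot, 14:dot, 16:dot, 17:dot, 18:dot edges: (1,8,i); (1,9,i); (2,6,i); (2,8,i); (4,6,i); (9,3,o); (9,4,o); (10,4,hold); (13,3,hold); (14,1,hold); (16,4,hold); (17,3,hold); (18,4,hold)
step 2: rule r3; match: 0->9, 1->1, 2->3, 3->4, 4->14; deleted nodes 14; deleted edges (14,1,hold); added nodes 19, 20; added edges (19,3,hold); (20,4,hold); result: nodes: 1:s, 2:s, 3:s, 4:s, 6:q1, 8:q2, 9:q3, 10:dot, 13:dot, 16:dot, 17:dot, 18:dot, 19:dot, 20:dot edges: (1,8,i); (1,9,i); (2,6,i); (2,8,i); (4,6,i); (9,3,o); (9,4,o); (10,4,hold); (13,3,hold); (16,4,hold); (17,3,hold); (18,4,hold); (19,3,hold); (20,4,hold)
final:
nodes: 1:s, 2:s, 3:s, 4:s, 6:q1, 8:q2, 9:q3, 10:dot, 13:dot, 16:dot, 17:dot, 18:dot, 19:dot, 20:dot
edges: (1,8,i); (1,9,i); (2,6,i); (2,8,i); (4,6,i); (9,3,o); (9,4,o); (10,4,hold); (13,3,hold); (16,4,hold); (17,3,hold); (18,4,hold); (19,3,hold); (20,4,hold)


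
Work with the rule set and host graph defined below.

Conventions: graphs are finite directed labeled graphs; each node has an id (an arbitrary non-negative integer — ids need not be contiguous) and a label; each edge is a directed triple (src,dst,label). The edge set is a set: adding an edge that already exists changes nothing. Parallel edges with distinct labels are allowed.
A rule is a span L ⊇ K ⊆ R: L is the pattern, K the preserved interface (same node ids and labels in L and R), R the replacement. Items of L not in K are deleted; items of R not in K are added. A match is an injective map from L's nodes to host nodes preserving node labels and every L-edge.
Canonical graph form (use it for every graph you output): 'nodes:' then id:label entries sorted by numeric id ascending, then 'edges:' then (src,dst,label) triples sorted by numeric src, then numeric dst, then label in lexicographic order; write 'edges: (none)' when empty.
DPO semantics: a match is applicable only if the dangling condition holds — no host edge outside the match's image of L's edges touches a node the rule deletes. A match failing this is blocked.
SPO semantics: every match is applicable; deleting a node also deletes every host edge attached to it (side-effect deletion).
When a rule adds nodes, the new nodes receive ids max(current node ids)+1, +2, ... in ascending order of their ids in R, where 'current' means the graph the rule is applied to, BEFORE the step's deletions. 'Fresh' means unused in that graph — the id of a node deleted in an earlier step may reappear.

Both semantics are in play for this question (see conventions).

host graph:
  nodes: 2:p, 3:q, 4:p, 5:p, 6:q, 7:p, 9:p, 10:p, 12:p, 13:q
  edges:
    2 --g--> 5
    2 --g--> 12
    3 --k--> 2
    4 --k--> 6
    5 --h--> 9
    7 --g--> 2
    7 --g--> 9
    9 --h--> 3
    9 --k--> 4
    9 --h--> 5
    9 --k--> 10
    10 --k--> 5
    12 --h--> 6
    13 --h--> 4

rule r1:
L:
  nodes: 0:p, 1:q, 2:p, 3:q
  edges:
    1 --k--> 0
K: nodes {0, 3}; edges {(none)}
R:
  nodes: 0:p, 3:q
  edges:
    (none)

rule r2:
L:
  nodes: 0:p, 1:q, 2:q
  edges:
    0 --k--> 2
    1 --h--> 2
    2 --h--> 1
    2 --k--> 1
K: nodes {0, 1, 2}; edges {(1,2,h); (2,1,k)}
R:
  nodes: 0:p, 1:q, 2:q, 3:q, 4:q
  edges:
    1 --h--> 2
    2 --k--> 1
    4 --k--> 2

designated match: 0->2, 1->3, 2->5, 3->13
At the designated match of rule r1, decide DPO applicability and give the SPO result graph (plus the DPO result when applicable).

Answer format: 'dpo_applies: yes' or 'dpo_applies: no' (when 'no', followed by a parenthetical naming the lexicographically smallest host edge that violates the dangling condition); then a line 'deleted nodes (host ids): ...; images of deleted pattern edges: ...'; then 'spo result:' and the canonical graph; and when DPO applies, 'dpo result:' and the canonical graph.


dpo_applies: no
(the rule deletes node 5, which keeps host edge (2,5,g) outside the match image — the dangling condition fails, DPO blocks; SPO proceeds and side-deletes such edges)
deleted nodes (host ids): 3, 5; images of deleted pattern edges: (3,2,k)
spo result:
nodes: 2:p, 4:p, 6:q, 7:p, 9:p, 10:p, 12:p, 13:q
edges: (2,12,g); (4,6,k); (7,2,g); (7,9,g); (9,4,k); (9,10,k); (12,6,h); (13,4,h)


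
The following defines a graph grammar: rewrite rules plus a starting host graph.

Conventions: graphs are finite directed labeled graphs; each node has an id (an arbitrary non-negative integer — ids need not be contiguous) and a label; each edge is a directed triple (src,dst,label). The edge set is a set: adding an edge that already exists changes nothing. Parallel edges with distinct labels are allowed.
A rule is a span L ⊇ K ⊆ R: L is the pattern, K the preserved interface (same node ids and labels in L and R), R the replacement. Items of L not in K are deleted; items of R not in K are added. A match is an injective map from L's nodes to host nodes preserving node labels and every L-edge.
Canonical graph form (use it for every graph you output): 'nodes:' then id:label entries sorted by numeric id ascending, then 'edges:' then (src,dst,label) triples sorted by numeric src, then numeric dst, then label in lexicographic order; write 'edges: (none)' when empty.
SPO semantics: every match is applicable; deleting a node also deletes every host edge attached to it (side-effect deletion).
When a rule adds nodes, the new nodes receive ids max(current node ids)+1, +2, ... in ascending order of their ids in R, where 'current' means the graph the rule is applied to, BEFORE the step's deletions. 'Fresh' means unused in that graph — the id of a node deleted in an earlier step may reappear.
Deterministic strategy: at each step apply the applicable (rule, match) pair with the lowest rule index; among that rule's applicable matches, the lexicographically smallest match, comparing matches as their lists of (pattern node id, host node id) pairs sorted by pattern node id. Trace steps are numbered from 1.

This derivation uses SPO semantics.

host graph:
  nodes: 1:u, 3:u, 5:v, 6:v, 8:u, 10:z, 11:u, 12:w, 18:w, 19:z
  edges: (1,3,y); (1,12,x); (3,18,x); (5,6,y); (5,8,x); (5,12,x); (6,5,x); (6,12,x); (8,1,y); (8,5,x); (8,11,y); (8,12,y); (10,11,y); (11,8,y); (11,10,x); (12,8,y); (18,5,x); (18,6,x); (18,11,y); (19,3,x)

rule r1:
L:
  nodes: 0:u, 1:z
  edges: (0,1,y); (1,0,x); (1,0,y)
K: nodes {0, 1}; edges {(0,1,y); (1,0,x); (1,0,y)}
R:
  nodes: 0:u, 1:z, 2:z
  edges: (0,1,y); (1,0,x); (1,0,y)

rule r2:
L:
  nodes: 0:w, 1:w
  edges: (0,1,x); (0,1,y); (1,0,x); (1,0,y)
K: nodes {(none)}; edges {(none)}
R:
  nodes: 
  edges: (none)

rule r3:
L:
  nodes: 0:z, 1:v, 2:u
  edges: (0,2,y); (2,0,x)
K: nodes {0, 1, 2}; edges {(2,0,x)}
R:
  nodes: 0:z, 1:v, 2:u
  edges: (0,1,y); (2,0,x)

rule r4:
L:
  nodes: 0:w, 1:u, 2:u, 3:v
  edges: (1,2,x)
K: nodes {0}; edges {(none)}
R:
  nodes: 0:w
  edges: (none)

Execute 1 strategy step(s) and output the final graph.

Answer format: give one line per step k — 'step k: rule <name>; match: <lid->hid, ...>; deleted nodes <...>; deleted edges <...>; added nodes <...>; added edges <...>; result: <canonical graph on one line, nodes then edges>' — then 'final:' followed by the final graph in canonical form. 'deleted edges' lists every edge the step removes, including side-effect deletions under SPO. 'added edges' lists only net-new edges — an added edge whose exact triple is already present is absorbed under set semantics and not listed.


step 1: rule r3; match: 0->10, 1->5, 2->11; deleted nodes (none); deleted edges (10,11,y); added nodes (none); added edges (10,5,y); result: nodes: 1:u, 3:u, 5:v, 6:v, 8:u, 10:z, 11:u, 12:w, 18:w, 19:z edges: (1,3,y); (1,12,x); (3,18,x); (5,6,y); (5,8,x); (5,12,x); (6,5,x); (6,12,x); (8,1,y); (8,5,x); (8,11,y); (8,12,y); (10,5,y); (11,8,y); (11,10,x); (12,8,y); (18,5,x); (18,6,x); (18,11,y); (19,3,x)
final:
nodes: 1:u, 3:u, 5:v, 6:v, 8:u, 10:z, 11:u, 12:w, 18:w, 19:z
edges: (1,3,y); (1,12,x); (3,18,x); (5,6,y); (5,8,x); (5,12,x); (6,5,x); (6,12,x); (8,1,y); (8,5,x); (8,11,y); (8,12,y); (10,5,y); (11,8,y); (11,10,x); (12,8,y); (18,5,x); (18,6,x); (18,11,y); (19,3,x)


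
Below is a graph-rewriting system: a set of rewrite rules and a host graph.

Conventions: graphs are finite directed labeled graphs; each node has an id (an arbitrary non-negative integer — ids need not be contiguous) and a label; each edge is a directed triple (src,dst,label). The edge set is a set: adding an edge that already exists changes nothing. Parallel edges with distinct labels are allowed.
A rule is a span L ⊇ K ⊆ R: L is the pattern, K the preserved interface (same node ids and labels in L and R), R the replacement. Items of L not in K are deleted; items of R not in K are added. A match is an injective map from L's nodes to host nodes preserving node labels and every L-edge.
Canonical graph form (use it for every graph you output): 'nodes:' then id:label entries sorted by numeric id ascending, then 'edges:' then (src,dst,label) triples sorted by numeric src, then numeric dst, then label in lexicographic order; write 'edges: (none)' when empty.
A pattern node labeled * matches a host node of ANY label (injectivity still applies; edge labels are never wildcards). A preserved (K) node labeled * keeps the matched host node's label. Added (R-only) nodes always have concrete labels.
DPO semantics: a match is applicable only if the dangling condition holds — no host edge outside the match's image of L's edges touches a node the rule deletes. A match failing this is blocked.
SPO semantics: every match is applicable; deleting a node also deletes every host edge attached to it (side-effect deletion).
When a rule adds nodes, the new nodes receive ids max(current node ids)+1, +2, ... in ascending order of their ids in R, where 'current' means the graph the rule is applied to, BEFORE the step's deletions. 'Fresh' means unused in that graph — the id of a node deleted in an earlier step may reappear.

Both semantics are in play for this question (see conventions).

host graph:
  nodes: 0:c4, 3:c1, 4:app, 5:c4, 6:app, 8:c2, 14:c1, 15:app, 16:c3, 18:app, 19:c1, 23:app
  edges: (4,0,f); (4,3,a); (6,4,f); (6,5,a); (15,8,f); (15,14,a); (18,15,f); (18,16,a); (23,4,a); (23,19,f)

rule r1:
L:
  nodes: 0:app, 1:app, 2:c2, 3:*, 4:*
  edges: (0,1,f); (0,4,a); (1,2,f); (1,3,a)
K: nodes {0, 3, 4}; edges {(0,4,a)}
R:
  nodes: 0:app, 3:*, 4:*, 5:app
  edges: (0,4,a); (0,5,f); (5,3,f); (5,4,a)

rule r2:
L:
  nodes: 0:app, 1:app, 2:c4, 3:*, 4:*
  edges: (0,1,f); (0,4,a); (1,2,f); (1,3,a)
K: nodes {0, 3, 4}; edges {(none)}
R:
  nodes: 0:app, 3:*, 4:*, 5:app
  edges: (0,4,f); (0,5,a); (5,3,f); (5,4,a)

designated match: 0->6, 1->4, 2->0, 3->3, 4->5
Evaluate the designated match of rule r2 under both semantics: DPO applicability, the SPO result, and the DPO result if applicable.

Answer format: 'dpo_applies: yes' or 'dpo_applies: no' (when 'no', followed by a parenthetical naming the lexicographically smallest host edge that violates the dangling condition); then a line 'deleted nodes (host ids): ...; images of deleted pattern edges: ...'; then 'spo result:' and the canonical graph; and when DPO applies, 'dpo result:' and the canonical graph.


dpo_applies: no
(the rule deletes node 4, which keeps host edge (23,4,a) outside the match image — the dangling condition fails, DPO blocks; SPO proceeds and side-deletes such edges)
deleted nodes (host ids): 0, 4; images of deleted pattern edges: (4,0,f); (4,3,a); (6,4,f); (6,5,a)
spo result:
nodes: 3:c1, 5:c4, 6:app, 8:c2, 14:c1, 15:app, 16:c3, 18:app, 19:c1, 23:app, 24:app
edges: (6,5,f); (6,24,a); (15,8,f); (15,14,a); (18,15,f); (18,16,a); (23,19,f); (24,3,f); (24,5,a)


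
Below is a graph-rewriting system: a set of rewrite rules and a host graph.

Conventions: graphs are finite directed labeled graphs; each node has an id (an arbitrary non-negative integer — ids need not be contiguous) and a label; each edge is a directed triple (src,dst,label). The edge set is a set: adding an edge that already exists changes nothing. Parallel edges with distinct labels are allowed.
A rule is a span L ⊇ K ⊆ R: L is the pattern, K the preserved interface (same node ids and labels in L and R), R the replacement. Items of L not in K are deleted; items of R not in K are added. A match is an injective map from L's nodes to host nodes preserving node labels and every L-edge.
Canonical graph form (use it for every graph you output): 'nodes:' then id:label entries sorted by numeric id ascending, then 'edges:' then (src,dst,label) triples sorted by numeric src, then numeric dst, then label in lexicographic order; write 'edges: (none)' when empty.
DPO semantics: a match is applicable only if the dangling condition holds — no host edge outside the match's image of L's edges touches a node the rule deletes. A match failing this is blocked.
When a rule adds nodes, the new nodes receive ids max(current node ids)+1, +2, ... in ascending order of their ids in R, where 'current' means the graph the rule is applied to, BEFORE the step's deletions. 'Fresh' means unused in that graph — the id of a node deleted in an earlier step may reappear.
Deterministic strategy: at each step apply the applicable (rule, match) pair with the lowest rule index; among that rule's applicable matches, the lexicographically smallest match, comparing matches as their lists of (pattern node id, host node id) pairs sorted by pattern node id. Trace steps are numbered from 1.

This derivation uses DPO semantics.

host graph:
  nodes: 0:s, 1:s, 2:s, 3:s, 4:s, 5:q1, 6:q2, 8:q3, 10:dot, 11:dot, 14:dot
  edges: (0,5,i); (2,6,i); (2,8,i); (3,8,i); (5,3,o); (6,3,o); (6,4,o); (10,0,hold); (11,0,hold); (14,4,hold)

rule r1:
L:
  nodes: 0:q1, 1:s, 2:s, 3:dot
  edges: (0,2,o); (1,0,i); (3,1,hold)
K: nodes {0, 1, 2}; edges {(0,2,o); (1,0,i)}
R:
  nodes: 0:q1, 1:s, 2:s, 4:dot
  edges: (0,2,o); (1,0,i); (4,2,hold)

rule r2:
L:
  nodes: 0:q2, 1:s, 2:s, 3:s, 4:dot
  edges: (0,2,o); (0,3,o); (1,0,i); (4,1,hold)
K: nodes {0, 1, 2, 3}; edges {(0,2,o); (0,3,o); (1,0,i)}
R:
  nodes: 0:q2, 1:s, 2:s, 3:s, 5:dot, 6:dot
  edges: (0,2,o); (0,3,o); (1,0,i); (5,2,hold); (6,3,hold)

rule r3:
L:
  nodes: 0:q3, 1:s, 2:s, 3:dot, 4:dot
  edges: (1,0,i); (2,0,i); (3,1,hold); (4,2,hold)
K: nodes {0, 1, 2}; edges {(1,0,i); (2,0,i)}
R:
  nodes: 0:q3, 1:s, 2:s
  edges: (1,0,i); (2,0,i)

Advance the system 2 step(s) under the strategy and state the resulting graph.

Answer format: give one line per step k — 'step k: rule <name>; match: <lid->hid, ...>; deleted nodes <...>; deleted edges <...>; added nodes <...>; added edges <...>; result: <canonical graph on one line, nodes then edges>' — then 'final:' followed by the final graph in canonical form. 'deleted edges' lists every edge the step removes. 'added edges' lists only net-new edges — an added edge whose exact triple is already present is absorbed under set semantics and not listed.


step 1: rule r1; match: 0->5, 1->0, 2->3, 3->10; deleted nodes 10; deleted edges (10,0,hold); added nodes 15; added edges (15,3,hold); result: nodes: 0:s, 1:s, 2:s, 3:s, 4:s, 5:q1, 6:q2, 8:q3, 11:dot, 14:dot, 15:dot edges: (0,5,i); (2,6,i); (2,8,i); (3,8,i); (5,3,o); (6,3,o); (6,4,o); (11,0,hold); (14,4,hold); (15,3,hold)
step 2: rule r1; match: 0->5, 1->0, 2->3, 3->11; deleted nodes 11; deleted edges (11,0,hold); added nodes 16; added edges (16,3,hold); result: nodes: 0:s, 1:s, 2:s, 3:s, 4:s, 5:q1, 6:q2, 8:q3, 14:dot, 15:dot, 16:dot edges: (0,5,i); (2,6,i); (2,8,i); (3,8,i); (5,3,o); (6,3,o); (6,4,o); (14,4,hold); (15,3,hold); (16,3,hold)
final:
nodes: 0:s, 1:s, 2:s, 3:s, 4:s, 5:q1, 6:q2, 8:q3, 14:dot, 15:dot, 16:dot
edges: (0,5,i); (2,6,i); (2,8,i); (3,8,i); (5,3,o); (6,3,o); (6,4,o); (14,4,hold); (15,3,hold); (16,3,hold)


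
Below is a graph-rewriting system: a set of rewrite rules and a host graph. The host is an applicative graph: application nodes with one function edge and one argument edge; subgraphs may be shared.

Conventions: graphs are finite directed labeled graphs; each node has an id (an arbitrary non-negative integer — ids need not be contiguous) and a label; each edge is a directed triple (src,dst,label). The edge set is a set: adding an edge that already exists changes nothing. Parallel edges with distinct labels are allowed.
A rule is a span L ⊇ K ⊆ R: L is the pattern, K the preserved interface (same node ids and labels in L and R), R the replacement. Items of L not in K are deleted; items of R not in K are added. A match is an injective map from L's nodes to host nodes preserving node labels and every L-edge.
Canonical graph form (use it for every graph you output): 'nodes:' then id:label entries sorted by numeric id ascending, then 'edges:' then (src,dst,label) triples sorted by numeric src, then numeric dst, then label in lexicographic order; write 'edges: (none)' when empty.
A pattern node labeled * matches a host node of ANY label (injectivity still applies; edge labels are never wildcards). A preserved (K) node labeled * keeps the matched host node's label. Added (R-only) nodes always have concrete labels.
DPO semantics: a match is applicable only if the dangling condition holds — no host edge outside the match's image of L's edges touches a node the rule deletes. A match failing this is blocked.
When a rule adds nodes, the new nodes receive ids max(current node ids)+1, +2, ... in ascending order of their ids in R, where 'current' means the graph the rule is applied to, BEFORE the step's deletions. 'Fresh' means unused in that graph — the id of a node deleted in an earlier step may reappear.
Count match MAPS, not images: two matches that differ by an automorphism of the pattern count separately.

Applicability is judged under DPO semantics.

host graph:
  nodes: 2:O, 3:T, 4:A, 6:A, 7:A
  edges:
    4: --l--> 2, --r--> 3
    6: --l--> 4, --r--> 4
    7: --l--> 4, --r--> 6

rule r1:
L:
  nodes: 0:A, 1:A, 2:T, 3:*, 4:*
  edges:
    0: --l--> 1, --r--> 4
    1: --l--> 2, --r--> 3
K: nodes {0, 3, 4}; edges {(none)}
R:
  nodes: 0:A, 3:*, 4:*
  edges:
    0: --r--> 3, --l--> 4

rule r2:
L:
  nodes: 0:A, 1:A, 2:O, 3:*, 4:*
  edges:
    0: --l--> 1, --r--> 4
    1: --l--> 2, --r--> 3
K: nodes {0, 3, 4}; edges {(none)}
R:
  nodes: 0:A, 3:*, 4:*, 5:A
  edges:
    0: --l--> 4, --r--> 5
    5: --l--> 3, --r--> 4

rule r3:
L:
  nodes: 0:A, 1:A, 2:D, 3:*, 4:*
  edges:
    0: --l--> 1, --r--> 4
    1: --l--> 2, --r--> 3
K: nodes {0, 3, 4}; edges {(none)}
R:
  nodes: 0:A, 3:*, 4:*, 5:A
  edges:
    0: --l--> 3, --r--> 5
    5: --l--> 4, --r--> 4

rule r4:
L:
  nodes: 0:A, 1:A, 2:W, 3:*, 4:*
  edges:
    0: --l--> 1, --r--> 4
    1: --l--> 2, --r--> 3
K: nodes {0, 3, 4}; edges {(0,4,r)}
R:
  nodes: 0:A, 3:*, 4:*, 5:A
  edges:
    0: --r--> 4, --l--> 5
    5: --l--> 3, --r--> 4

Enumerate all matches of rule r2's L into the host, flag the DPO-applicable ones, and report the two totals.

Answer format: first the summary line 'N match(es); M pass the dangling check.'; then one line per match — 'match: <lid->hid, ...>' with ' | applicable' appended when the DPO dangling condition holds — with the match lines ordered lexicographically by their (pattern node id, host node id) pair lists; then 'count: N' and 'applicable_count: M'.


1 match(es); 0 pass the dangling check.
match: 0->7, 1->4, 2->2, 3->3, 4->6
count: 1
applicable_count: 0


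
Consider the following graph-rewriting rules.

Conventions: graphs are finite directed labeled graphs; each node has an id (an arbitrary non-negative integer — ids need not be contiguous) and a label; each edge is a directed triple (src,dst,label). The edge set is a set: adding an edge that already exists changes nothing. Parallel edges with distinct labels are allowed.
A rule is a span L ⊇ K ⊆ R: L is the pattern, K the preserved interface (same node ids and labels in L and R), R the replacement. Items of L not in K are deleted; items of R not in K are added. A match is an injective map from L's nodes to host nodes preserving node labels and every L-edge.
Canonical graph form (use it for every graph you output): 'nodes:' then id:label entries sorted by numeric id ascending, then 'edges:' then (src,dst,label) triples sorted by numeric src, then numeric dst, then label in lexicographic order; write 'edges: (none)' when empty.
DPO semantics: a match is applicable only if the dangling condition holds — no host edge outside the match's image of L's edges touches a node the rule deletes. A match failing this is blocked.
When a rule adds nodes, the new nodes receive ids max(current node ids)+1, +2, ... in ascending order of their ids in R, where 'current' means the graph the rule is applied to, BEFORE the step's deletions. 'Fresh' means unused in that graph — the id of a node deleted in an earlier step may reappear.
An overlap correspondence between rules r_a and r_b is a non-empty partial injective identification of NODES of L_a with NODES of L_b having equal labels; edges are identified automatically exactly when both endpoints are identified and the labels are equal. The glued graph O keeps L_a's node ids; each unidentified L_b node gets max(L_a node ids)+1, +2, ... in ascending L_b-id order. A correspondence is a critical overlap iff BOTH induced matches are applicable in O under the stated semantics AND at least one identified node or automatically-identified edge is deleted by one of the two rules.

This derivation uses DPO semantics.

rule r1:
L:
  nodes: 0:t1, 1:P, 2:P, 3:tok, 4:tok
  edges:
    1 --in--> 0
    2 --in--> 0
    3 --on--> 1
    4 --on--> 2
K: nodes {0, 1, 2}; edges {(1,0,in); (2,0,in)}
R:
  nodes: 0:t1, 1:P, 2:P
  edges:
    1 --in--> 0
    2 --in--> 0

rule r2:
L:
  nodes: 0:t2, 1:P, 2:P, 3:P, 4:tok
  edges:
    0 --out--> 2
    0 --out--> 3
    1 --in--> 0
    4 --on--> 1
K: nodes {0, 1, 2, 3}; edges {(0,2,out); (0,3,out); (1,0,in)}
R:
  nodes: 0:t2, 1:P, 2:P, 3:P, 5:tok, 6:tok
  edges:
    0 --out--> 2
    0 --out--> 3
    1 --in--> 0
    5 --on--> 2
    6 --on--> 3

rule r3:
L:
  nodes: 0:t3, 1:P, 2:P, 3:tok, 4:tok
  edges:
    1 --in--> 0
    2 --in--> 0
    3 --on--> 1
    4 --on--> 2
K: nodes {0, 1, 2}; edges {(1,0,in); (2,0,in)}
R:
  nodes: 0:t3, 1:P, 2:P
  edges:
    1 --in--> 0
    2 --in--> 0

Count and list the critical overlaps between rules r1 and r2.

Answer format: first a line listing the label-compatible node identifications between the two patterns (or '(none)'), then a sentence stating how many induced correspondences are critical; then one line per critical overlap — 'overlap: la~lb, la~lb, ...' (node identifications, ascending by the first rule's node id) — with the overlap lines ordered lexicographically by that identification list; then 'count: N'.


label-compatible node identifications between L(r1) and L(r2): 1~1, 1~2, 1~3, 2~1, 2~2, 2~3, 3~4, 4~4
6 of the induced correspondences are critical overlaps of r1 and r2.
overlap: 1~1, 2~2, 3~4
overlap: 1~1, 2~3, 3~4
overlap: 1~1, 3~4
overlap: 1~2, 2~1, 4~4
overlap: 1~3, 2~1, 4~4
overlap: 2~1, 4~4
count: 6


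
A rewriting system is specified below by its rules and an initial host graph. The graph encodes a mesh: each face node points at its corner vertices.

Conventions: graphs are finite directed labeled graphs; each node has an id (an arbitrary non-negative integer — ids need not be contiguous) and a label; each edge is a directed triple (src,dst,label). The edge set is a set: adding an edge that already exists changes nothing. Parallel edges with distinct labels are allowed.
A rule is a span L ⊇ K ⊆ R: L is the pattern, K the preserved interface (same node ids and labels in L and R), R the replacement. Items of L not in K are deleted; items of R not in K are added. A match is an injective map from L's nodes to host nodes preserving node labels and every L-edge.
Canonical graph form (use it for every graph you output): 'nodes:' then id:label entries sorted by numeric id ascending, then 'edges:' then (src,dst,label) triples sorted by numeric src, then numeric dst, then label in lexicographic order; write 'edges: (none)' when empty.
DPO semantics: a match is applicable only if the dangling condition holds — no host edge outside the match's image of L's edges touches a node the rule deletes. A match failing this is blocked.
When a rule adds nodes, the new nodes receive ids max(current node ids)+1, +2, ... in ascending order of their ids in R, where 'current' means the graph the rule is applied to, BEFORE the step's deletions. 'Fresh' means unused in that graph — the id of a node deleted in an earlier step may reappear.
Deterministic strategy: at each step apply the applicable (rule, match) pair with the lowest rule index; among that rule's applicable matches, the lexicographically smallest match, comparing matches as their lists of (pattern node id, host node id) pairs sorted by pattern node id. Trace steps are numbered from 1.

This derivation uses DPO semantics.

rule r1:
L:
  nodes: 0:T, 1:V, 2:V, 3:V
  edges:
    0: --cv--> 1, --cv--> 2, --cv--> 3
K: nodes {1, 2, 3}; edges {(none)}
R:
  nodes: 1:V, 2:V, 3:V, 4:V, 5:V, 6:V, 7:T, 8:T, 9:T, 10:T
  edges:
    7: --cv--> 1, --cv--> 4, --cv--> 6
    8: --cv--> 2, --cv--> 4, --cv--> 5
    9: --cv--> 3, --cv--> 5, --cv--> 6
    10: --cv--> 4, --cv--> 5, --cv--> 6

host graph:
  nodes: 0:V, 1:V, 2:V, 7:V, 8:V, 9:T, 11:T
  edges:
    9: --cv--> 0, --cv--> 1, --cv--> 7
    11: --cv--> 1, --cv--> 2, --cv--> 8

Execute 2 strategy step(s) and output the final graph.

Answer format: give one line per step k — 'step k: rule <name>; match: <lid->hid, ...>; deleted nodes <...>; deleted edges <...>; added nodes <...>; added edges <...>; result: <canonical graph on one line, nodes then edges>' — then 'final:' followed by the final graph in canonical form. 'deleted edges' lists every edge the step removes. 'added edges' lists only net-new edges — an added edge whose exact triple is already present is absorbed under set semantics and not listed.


step 1: rule r1; match: 0->9, 1->0, 2->1, 3->7; deleted nodes 9; deleted edges (9,0,cv); (9,1,cv); (9,7,cv); added nodes 12, 13, 14, 15, 16, 17, 18; added edges (15,0,cv); (15,12,cv); (15,14,cv); (16,1,cv); (16,12,cv); (16,13,cv); (17,7,cv); (17,13,cv); (17,14,cv); (18,12,cv); (18,13,cv); (18,14,cv); result: nodes: 0:V, 1:V, 2:V, 7:V, 8:V, 11:T, 12:V, 13:V, 14:V, 15:T, 16:T, 17:T, 18:T edges: (11,1,cv); (11,2,cv); (11,8,cv); (15,0,cv); (15,12,cv); (15,14,cv); (16,1,cv); (16,12,cv); (16,13,cv); (17,7,cv); (17,13,cv); (17,14,cv); (18,12,cv); (18,13,cv); (18,14,cv)
step 2: rule r1; match: 0->11, 1->1, 2->2, 3->8; deleted nodes 11; deleted edges (11,1,cv); (11,2,cv); (11,8,cv); added nodes 19, 20, 21, 22, 23, 24, 25; added edges (22,1,cv); (22,19,cv); (22,21,cv); (23,2,cv); (23,19,cv); (23,20,cv); (24,8,cv); (24,20,cv); (24,21,cv); (25,19,cv); (25,20,cv); (25,21,cv); result: nodes: 0:V, 1:V, 2:V, 7:V, 8:V, 12:V, 13:V, 14:V, 15:T, 16:T, 17:T, 18:T, 19:V, 20:V, 21:V, 22:T, 23:T, 24:T, 25:T edges: (15,0,cv); (15,12,cv); (15,14,cv); (16,1,cv); (16,12,cv); (16,13,cv); (17,7,cv); (17,13,cv); (17,14,cv); (18,12,cv); (18,13,cv); (18,14,cv); (22,1,cv); (22,19,cv); (22,21,cv); (23,2,cv); (23,19,cv); (23,20,cv); (24,8,cv); (24,20,cv); (24,21,cv); (25,19,cv); (25,20,cv); (25,21,cv)
final:
nodes: 0:V, 1:V, 2:V, 7:V, 8:V, 12:V, 13:V, 14:V, 15:T, 16:T, 17:T, 18:T, 19:V, 20:V, 21:V, 22:T, 23:T, 24:T, 25:T
edges: (15,0,cv); (15,12,cv); (15,14,cv); (16,1,cv); (16,12,cv); (16,13,cv); (17,7,cv); (17,13,cv); (17,14,cv); (18,12,cv); (18,13,cv); (18,14,cv); (22,1,cv); (22,19,cv); (22,21,cv); (23,2,cv); (23,19,cv); (23,20,cv); (24,8,cv); (24,20,cv); (24,21,cv); (25,19,cv); (25,20,cv); (25,21,cv)


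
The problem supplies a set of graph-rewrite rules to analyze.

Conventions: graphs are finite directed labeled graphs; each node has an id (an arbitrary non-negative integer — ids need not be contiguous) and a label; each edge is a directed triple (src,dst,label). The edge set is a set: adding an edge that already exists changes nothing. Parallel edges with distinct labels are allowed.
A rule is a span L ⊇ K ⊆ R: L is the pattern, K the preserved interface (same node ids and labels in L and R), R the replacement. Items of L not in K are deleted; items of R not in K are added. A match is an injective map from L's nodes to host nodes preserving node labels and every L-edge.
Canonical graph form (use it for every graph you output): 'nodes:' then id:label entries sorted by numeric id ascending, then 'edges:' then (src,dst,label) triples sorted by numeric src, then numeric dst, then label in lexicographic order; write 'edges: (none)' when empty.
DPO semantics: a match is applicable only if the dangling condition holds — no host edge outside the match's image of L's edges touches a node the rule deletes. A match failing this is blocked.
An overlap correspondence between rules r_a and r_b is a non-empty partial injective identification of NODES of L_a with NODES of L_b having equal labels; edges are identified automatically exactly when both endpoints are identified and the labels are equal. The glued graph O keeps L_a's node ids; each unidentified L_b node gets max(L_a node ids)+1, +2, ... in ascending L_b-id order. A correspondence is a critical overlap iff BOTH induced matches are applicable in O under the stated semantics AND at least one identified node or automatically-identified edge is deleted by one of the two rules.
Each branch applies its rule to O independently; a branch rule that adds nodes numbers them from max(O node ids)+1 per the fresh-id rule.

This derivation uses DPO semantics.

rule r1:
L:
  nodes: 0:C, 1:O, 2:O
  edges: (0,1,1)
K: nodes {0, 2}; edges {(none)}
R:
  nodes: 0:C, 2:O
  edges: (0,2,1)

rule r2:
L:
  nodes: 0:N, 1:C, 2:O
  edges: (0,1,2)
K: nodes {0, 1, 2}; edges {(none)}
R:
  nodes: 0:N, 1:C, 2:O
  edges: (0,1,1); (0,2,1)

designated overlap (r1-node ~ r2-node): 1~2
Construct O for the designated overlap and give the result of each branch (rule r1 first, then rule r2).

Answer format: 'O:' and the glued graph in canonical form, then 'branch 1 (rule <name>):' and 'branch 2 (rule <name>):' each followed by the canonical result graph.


O:
nodes: 0:C, 1:O, 2:O, 3:N, 4:C
edges: (0,1,1); (3,4,2)
branch 1 (rule r1):
nodes: 0:C, 2:O, 3:N, 4:C
edges: (0,2,1); (3,4,2)
branch 2 (rule r2):
nodes: 0:C, 1:O, 2:O, 3:N, 4:C
edges: (0,1,1); (3,1,1); (3,4,1)


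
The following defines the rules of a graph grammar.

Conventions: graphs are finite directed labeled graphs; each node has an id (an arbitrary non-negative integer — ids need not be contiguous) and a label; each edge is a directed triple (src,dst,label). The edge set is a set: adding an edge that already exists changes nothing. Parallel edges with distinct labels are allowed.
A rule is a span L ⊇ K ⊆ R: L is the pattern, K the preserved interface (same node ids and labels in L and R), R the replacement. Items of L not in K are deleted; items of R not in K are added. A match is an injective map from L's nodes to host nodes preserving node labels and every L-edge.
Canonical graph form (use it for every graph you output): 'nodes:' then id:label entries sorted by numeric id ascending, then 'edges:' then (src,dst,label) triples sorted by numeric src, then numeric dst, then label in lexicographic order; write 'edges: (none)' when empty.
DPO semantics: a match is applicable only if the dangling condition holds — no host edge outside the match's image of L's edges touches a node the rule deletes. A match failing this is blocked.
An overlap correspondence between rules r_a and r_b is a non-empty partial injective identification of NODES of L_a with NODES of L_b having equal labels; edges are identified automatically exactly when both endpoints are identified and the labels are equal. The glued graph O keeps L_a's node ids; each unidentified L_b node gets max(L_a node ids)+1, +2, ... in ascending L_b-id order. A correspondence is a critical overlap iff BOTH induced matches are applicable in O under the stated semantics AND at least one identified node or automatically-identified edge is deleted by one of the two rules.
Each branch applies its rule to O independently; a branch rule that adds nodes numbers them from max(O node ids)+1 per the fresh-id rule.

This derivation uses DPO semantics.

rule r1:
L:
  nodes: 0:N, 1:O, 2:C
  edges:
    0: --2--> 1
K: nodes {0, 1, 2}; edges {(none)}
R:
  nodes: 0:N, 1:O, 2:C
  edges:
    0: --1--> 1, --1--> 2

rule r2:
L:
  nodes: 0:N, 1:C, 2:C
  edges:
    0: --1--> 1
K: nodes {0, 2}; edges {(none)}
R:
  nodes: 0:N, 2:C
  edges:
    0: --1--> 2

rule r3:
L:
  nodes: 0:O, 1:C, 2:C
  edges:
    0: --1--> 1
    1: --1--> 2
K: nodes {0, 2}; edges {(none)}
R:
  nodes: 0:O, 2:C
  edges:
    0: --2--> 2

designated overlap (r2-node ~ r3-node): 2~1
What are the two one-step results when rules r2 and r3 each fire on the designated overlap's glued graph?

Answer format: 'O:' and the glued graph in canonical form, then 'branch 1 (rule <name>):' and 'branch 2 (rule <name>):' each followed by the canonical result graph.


O:
nodes: 0:N, 1:C, 2:C, 3:O, 4:C
edges: (0,1,1); (2,4,1); (3,2,1)
branch 1 (rule r2):
nodes: 0:N, 2:C, 3:O, 4:C
edges: (0,2,1); (2,4,1); (3,2,1)
branch 2 (rule r3):
nodes: 0:N, 1:C, 3:O, 4:C
edges: (0,1,1); (3,4,2)


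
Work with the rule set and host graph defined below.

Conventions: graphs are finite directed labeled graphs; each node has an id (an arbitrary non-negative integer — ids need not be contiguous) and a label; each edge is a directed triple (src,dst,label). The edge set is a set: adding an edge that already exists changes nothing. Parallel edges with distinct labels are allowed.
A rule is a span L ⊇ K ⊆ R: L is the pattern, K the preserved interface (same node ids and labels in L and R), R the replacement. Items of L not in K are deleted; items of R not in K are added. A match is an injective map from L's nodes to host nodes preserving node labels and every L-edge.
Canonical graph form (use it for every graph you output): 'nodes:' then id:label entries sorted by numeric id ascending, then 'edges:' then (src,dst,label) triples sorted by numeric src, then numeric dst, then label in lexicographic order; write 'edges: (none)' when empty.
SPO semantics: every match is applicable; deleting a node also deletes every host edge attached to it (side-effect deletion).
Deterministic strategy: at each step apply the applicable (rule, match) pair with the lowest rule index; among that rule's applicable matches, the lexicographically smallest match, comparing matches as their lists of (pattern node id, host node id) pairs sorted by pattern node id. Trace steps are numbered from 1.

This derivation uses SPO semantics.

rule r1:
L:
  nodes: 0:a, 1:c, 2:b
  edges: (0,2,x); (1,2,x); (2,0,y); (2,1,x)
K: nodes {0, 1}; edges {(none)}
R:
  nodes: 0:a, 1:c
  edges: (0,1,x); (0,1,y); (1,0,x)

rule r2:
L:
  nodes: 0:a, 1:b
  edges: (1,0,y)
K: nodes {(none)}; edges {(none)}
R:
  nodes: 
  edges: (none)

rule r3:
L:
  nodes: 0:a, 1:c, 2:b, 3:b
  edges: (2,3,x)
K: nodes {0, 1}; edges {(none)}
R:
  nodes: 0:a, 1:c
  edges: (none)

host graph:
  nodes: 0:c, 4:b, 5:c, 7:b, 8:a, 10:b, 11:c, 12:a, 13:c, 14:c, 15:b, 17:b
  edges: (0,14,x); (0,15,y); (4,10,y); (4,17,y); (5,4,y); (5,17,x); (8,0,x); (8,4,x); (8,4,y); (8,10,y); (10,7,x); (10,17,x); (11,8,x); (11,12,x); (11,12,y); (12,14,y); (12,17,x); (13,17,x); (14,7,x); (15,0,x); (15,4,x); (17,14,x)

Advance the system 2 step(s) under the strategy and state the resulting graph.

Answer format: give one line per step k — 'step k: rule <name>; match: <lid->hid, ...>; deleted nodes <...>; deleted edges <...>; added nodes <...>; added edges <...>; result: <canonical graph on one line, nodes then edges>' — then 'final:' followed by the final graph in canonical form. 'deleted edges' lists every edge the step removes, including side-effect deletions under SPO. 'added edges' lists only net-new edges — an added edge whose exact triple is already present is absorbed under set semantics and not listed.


step 1: rule r3; match: 0->8, 1->0, 2->10, 3->7; deleted nodes 7, 10; deleted edges (4,10,y); (8,10,y); (10,7,x); (10,17,x); (14,7,x); added nodes (none); added edges (none); result: nodes: 0:c, 4:b, 5:c, 8:a, 11:c, 12:a, 13:c, 14:c, 15:b, 17:b edges: (0,14,x); (0,15,y); (4,17,y); (5,4,y); (5,17,x); (8,0,x); (8,4,x); (8,4,y); (11,8,x); (11,12,x); (11,12,y); (12,14,y); (12,17,x); (13,17,x); (15,0,x); (15,4,x); (17,14,x)
step 2: rule r3; match: 0->8, 1->0, 2->15, 3->4; deleted nodes 4, 15; deleted edges (0,15,y); (4,17,y); (5,4,y); (8,4,x); (8,4,y); (15,0,x); (15,4,x); added nodes (none); added edges (none); result: nodes: 0:c, 5:c, 8:a, 11:c, 12:a, 13:c, 14:c, 17:b edges: (0,14,x); (5,17,x); (8,0,x); (11,8,x); (11,12,x); (11,12,y); (12,14,y); (12,17,x); (13,17,x); (17,14,x)
final:
nodes: 0:c, 5:c, 8:a, 11:c, 12:a, 13:c, 14:c, 17:b
edges: (0,14,x); (5,17,x); (8,0,x); (11,8,x); (11,12,x); (11,12,y); (12,14,y); (12,17,x); (13,17,x); (17,14,x)


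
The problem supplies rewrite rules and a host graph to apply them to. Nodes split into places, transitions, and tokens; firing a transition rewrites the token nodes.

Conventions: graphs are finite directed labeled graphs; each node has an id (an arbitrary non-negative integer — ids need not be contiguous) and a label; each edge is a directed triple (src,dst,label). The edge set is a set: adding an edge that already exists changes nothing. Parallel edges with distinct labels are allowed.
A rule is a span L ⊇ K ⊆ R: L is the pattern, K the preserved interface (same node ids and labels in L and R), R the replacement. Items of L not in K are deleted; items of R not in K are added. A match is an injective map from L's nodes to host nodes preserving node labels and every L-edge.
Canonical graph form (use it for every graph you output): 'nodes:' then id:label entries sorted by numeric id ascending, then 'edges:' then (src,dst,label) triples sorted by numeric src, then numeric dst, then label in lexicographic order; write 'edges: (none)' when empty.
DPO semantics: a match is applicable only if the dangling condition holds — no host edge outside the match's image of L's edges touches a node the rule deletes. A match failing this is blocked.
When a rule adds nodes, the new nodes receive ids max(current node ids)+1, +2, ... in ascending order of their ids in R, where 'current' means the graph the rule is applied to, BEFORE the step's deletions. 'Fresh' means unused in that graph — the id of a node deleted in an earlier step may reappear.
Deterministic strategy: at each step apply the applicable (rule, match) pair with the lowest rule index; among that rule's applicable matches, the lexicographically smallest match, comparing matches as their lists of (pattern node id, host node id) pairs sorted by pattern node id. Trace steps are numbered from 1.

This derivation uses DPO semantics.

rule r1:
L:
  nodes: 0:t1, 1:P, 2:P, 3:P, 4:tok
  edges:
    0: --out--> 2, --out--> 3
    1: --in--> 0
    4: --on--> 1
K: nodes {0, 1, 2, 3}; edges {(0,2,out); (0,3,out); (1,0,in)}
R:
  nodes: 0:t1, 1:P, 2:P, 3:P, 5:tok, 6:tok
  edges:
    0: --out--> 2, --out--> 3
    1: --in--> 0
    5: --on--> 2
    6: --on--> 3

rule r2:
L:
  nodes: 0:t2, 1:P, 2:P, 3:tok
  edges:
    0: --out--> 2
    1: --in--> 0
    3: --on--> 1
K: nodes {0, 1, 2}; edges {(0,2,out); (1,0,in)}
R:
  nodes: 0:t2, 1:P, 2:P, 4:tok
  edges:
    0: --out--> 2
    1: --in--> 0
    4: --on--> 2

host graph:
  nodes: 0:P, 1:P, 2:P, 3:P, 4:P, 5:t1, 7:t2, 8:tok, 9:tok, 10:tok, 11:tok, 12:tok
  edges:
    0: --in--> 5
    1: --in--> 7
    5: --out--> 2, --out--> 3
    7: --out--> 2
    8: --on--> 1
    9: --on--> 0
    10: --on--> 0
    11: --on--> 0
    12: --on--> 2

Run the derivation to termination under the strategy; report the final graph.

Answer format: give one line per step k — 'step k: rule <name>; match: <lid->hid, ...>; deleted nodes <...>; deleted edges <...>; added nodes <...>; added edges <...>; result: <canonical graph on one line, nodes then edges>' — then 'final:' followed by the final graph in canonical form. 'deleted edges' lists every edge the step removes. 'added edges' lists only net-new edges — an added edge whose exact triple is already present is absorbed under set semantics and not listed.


step 1: rule r1; match: 0->5, 1->0, 2->2, 3->3, 4->9; deleted nodes 9; deleted edges (9,0,on); added nodes 13, 14; added edges (13,2,on); (14,3,on); result: nodes: 0:P, 1:P, 2:P, 3:P, 4:P, 5:t1, 7:t2, 8:tok, 10:tok, 11:tok, 12:tok, 13:tok, 14:tok edges: (0,5,in); (1,7,in); (5,2,out); (5,3,out); (7,2,out); (8,1,on); (10,0,on); (11,0,on); (12,2,on); (13,2,on); (14,3,on)
step 2: rule r1; match: 0->5, 1->0, 2->2, 3->3, 4->10; deleted nodes 10; deleted edges (10,0,on); added nodes 15, 16; added edges (15,2,on); (16,3,on); result: nodes: 0:P, 1:P, 2:P, 3:P, 4:P, 5:t1, 7:t2, 8:tok, 11:tok, 12:tok, 13:tok, 14:tok, 15:tok, 16:tok edges: (0,5,in); (1,7,in); (5,2,out); (5,3,out); (7,2,out); (8,1,on); (11,0,on); (12,2,on); (13,2,on); (14,3,on); (15,2,on); (16,3,on)
step 3: rule r1; match: 0->5, 1->0, 2->2, 3->3, 4->11; deleted nodes 11; deleted edges (11,0,on); added nodes 17, 18; added edges (17,2,on); (18,3,on); result: nodes: 0:P, 1:P, 2:P, 3:P, 4:P, 5:t1, 7:t2, 8:tok, 12:tok, 13:tok, 14:tok, 15:tok, 16:tok, 17:tok, 18:tok edges: (0,5,in); (1,7,in); (5,2,out); (5,3,out); (7,2,out); (8,1,on); (12,2,on); (13,2,on); (14,3,on); (15,2,on); (16,3,on); (17,2,on); (18,3,on)
step 4: rule r2; match: 0->7, 1->1, 2->2, 3->8; deleted nodes 8; deleted edges (8,1,on); added nodes 19; added edges (19,2,on); result: nodes: 0:P, 1:P, 2:P, 3:P, 4:P, 5:t1, 7:t2, 12:tok, 13:tok, 14:tok, 15:tok, 16:tok, 17:tok, 18:tok, 19:tok edges: (0,5,in); (1,7,in); (5,2,out); (5,3,out); (7,2,out); (12,2,on); (13,2,on); (14,3,on); (15,2,on); (16,3,on); (17,2,on); (18,3,on); (19,2,on)
final:
nodes: 0:P, 1:P, 2:P, 3:P, 4:P, 5:t1, 7:t2, 12:tok, 13:tok, 14:tok, 15:tok, 16:tok, 17:tok, 18:tok, 19:tok
edges: (0,5,in); (1,7,in); (5,2,out); (5,3,out); (7,2,out); (12,2,on); (13,2,on); (14,3,on); (15,2,on); (16,3,on); (17,2,on); (18,3,on); (19,2,on)
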